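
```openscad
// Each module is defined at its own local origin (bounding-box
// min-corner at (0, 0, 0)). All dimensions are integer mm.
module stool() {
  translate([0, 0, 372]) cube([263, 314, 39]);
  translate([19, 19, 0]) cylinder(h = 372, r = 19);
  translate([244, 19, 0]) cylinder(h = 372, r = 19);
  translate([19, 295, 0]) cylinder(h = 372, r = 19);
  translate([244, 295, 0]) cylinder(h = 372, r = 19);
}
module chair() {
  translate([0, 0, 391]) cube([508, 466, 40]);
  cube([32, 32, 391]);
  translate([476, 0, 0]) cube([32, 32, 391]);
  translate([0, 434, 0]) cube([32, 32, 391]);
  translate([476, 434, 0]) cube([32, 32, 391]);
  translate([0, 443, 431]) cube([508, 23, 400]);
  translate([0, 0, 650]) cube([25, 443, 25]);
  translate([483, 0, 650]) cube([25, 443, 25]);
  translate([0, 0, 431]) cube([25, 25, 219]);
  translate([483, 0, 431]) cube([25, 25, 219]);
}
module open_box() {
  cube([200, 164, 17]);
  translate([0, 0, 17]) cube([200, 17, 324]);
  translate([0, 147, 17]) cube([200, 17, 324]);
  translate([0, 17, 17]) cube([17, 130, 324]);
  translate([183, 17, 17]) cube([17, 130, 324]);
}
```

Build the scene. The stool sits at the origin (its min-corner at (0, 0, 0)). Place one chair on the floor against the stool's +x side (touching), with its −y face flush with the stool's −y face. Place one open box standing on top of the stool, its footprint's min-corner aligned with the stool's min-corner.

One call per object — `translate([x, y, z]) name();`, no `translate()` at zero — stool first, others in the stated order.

stool();
translate([263, 0, 0]) chair();
translate([0, 0, 411]) open_box();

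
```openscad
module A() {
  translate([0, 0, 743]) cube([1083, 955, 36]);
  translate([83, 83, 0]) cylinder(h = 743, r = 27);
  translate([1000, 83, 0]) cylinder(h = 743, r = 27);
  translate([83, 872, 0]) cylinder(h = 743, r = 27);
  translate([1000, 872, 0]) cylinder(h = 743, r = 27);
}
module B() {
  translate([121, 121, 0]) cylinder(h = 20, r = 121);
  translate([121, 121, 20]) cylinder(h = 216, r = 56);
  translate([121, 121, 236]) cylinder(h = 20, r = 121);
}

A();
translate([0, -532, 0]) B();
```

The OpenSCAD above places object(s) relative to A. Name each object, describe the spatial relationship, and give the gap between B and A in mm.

The spool's nearest face is 290 mm from the table's −y face.

A is a table. B is a spool. The spool is on the floor beside the table on its −y side. The gap between the spool and the table is 290 mm.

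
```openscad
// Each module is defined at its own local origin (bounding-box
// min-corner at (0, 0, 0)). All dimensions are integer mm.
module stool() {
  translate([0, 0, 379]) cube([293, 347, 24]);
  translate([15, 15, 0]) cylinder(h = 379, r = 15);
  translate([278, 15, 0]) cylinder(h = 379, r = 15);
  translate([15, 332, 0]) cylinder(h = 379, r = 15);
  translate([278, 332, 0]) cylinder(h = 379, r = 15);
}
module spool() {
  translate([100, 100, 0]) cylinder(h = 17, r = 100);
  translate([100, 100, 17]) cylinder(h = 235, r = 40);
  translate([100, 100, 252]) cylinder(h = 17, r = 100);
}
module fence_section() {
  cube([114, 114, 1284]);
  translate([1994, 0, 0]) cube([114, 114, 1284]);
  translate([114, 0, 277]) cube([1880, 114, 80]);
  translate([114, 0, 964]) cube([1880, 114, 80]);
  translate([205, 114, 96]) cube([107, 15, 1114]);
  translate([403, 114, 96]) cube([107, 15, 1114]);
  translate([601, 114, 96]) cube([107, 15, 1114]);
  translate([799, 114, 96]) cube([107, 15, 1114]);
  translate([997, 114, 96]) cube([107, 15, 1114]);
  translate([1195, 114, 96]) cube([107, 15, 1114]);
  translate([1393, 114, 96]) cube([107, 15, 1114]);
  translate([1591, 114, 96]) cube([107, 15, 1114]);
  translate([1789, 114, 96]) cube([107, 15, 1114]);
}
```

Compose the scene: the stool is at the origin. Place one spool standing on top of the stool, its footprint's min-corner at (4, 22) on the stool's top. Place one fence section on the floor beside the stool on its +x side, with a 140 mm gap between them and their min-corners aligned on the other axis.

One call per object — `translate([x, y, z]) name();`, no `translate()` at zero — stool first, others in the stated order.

stool();
translate([4, 22, 403]) spool();
translate([433, 0, 0]) fence_section();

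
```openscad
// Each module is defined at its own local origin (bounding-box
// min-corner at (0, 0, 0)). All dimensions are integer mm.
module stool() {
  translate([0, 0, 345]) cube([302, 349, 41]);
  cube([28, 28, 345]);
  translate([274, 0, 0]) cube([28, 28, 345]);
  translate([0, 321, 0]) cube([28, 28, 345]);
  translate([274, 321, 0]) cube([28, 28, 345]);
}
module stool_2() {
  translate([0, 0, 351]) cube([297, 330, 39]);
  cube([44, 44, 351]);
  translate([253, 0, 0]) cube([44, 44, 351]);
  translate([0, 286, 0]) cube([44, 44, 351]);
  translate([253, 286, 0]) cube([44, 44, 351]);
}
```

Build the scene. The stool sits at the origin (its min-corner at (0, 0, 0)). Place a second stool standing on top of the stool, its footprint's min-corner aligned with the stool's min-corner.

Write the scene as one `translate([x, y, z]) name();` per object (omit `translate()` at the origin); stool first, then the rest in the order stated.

stool();
translate([0, 0, 386]) stool_2();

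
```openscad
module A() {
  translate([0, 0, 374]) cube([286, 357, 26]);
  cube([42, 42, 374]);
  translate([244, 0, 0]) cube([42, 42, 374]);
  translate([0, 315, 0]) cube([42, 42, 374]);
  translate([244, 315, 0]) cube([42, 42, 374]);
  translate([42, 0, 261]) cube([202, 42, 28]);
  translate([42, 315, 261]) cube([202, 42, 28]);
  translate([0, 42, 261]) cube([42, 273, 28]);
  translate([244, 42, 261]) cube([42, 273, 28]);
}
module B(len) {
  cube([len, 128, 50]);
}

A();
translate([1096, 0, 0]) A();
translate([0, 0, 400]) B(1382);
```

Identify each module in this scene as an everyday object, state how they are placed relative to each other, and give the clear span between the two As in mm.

A is a stool. B is a beam. A beam spans the tops of two stools. The clear span between the two stools is 810 mm.

Second stool starts at x = 1096; first ends at x = 286; clear span = 1096 − 286 = 810 mm.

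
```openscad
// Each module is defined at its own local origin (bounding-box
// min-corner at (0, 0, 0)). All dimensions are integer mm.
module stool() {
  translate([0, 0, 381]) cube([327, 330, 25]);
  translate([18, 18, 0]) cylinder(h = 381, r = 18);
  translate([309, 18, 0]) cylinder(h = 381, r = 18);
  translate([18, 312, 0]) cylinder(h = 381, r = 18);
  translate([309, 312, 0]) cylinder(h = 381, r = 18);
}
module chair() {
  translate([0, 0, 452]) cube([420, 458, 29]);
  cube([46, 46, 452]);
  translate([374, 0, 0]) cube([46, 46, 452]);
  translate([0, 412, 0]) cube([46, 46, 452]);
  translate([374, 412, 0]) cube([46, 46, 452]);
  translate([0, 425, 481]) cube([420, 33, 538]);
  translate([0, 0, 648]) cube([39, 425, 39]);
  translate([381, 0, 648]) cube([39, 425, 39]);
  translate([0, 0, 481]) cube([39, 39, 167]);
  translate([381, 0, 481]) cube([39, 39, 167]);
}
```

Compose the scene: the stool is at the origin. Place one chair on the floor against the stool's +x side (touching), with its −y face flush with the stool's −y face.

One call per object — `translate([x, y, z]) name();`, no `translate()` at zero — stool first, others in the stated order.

stool();
translate([327, 0, 0]) chair();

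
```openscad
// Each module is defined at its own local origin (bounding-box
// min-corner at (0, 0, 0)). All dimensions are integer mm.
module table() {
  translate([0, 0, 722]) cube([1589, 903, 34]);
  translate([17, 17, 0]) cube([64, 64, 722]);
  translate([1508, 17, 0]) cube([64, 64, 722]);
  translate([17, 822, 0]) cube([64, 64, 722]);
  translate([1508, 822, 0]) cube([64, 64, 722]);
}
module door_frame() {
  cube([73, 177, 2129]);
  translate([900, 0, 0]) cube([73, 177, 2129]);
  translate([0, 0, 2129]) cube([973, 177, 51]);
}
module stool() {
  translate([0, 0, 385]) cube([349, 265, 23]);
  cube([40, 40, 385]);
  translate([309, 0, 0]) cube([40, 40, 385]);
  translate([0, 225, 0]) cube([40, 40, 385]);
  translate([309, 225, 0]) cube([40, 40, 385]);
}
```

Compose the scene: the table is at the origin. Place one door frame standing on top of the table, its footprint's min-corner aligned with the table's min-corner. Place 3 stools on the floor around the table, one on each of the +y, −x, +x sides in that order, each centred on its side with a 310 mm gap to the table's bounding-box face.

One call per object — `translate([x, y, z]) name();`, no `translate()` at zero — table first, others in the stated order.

table();
translate([0, 0, 756]) door_frame();
translate([620, 1213, 0]) stool();
translate([-659, 319, 0]) stool();
translate([1899, 319, 0]) stool();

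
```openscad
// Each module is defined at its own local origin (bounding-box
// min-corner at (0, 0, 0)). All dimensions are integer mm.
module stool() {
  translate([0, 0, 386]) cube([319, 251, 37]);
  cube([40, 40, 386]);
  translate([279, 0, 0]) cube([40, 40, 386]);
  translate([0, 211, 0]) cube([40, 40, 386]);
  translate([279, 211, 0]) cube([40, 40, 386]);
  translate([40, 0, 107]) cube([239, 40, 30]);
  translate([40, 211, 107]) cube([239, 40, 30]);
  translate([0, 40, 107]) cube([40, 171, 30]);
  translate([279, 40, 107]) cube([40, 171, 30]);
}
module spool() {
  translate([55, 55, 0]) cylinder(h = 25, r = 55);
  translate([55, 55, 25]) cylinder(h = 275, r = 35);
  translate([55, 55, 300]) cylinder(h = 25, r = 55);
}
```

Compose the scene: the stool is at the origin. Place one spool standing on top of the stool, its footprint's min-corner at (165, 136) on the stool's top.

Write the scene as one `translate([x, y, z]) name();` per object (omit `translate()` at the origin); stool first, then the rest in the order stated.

stool();
translate([165, 136, 423]) spool();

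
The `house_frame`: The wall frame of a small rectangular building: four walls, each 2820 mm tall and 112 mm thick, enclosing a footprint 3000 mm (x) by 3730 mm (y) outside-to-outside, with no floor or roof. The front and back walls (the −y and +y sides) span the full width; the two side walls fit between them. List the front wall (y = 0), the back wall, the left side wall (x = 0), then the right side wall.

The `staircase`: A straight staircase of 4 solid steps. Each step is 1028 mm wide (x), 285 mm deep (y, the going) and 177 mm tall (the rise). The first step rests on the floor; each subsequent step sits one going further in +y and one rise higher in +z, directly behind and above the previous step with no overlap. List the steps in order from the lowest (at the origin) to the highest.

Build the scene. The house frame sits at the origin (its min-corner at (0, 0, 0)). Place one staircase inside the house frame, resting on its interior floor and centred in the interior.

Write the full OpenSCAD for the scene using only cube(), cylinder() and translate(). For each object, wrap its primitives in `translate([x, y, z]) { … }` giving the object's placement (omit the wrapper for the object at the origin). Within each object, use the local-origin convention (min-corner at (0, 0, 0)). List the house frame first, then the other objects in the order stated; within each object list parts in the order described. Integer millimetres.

cube([3000, 112, 2820]);
translate([0, 3618, 0]) cube([3000, 112, 2820]);
translate([0, 112, 0]) cube([112, 3506, 2820]);
translate([2888, 112, 0]) cube([112, 3506, 2820]);
translate([986, 1295, 0]) {
  cube([1028, 285, 177]);
  translate([0, 285, 177]) cube([1028, 285, 177]);
  translate([0, 570, 354]) cube([1028, 285, 177]);
  translate([0, 855, 531]) cube([1028, 285, 177]);
}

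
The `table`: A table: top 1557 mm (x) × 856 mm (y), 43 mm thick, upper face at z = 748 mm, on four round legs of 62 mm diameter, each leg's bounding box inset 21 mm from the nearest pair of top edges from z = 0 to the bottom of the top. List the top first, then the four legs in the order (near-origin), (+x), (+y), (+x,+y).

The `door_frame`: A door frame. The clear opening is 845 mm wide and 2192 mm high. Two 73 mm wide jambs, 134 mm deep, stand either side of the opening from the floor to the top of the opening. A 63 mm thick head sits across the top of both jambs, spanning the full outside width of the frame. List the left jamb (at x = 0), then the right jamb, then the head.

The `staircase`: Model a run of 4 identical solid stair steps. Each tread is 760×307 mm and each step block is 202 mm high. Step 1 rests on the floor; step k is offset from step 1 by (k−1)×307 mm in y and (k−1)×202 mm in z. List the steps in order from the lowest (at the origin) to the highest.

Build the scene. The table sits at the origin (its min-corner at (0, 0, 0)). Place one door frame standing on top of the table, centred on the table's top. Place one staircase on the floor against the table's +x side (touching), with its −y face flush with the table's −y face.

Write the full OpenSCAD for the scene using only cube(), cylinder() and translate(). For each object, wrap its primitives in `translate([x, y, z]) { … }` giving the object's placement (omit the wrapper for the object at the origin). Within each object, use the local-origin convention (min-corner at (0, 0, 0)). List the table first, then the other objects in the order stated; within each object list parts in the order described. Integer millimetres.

translate([0, 0, 705]) cube([1557, 856, 43]);
translate([52, 52, 0]) cylinder(h = 705, r = 31);
translate([1505, 52, 0]) cylinder(h = 705, r = 31);
translate([52, 804, 0]) cylinder(h = 705, r = 31);
translate([1505, 804, 0]) cylinder(h = 705, r = 31);
translate([283, 361, 748]) {
  cube([73, 134, 2192]);
  translate([918, 0, 0]) cube([73, 134, 2192]);
  translate([0, 0, 2192]) cube([991, 134, 63]);
}
translate([1557, 0, 0]) {
  cube([760, 307, 202]);
  translate([0, 307, 202]) cube([760, 307, 202]);
  translate([0, 614, 404]) cube([760, 307, 202]);
  translate([0, 921, 606]) cube([760, 307, 202]);
}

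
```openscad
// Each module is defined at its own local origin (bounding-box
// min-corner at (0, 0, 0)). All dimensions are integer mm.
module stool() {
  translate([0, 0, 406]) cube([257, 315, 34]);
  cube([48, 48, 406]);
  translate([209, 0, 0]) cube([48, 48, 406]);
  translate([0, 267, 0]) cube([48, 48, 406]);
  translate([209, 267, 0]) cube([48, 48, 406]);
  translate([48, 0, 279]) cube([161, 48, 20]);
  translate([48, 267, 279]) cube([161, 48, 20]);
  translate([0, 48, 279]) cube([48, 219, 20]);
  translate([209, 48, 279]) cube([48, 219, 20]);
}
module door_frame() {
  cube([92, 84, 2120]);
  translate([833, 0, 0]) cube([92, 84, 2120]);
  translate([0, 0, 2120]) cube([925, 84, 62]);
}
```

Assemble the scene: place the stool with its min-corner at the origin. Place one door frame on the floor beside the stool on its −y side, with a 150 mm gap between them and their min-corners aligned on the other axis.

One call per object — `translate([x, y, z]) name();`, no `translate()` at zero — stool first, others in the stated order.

stool();
translate([0, -234, 0]) door_frame();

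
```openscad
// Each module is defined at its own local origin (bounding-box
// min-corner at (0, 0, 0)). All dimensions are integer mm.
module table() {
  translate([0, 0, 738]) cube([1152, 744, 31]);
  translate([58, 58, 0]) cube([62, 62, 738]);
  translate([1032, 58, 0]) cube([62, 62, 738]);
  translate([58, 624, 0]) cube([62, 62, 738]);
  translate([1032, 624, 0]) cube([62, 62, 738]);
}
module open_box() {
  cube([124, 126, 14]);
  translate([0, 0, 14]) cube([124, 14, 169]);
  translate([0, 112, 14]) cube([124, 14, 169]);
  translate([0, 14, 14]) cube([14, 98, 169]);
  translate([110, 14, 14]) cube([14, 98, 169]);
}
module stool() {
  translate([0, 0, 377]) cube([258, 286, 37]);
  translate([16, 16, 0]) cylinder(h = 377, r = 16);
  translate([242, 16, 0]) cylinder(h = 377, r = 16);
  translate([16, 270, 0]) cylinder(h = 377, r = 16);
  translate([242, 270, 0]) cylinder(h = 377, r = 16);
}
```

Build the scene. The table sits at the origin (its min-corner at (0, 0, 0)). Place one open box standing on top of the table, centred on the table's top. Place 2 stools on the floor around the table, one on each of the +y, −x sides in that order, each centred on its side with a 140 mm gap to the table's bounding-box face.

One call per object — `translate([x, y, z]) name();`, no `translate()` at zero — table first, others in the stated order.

table();
translate([514, 309, 769]) open_box();
translate([447, 884, 0]) stool();
translate([-398, 229, 0]) stool();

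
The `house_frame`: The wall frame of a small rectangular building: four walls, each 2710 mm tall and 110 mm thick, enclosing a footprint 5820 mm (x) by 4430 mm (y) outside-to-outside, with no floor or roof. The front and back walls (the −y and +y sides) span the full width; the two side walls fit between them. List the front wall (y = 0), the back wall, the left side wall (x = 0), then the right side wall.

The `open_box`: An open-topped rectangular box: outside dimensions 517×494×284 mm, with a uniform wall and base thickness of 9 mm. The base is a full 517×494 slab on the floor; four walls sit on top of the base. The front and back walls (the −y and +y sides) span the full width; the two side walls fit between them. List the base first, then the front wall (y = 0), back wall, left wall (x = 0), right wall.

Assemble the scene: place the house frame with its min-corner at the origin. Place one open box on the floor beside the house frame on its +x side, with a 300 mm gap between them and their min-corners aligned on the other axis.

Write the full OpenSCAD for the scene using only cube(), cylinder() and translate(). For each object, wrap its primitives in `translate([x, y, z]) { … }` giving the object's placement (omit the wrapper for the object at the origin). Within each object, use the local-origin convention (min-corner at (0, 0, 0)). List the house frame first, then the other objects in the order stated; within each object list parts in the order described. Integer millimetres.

cube([5820, 110, 2710]);
translate([0, 4320, 0]) cube([5820, 110, 2710]);
translate([0, 110, 0]) cube([110, 4210, 2710]);
translate([5710, 110, 0]) cube([110, 4210, 2710]);
translate([6120, 0, 0]) {
  cube([517, 494, 9]);
  translate([0, 0, 9]) cube([517, 9, 275]);
  translate([0, 485, 9]) cube([517, 9, 275]);
  translate([0, 9, 9]) cube([9, 476, 275]);
  translate([508, 9, 9]) cube([9, 476, 275]);
}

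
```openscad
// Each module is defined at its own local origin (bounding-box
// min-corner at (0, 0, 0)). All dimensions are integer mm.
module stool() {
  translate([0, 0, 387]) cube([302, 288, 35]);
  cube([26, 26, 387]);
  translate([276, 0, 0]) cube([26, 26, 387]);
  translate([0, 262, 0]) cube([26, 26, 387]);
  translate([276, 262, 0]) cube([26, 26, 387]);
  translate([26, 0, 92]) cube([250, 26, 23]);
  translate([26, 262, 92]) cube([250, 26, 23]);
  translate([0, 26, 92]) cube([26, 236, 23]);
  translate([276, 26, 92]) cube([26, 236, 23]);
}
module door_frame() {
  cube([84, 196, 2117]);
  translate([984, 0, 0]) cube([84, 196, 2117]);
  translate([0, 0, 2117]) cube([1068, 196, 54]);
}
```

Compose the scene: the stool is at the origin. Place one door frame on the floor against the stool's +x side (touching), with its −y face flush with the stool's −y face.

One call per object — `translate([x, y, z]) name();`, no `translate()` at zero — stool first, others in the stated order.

stool();
translate([302, 0, 0]) door_frame();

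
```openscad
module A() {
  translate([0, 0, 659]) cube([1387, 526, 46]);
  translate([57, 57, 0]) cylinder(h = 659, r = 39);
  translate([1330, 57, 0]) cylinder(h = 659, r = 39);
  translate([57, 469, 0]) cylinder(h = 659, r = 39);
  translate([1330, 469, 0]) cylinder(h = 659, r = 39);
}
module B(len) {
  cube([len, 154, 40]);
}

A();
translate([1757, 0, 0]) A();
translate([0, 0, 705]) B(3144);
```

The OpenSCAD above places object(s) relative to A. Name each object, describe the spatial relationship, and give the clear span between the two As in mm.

Second table starts at x = 1757; first ends at x = 1387; clear span = 1757 − 1387 = 370 mm.

A is a table. B is a beam. A beam spans the tops of two tables. The clear span between the two tables is 370 mm.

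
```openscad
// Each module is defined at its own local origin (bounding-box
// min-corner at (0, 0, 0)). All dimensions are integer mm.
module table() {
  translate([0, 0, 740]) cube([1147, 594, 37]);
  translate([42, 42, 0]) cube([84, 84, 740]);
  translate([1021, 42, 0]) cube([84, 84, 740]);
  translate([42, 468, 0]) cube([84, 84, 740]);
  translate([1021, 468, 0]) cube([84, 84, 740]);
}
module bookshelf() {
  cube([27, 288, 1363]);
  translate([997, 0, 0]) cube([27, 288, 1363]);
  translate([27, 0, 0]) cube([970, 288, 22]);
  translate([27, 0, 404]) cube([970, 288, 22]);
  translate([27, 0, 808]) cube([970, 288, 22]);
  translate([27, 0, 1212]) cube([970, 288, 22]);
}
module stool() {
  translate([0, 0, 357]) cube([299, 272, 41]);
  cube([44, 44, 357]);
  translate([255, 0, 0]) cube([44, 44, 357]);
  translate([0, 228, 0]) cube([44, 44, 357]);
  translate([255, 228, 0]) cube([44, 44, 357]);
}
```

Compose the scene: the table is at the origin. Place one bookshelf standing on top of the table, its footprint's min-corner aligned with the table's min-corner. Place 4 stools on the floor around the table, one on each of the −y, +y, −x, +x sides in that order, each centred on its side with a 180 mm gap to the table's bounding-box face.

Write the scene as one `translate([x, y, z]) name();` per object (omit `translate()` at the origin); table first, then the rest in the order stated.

table();
translate([0, 0, 777]) bookshelf();
translate([424, -452, 0]) stool();
translate([424, 774, 0]) stool();
translate([-479, 161, 0]) stool();
translate([1327, 161, 0]) stool();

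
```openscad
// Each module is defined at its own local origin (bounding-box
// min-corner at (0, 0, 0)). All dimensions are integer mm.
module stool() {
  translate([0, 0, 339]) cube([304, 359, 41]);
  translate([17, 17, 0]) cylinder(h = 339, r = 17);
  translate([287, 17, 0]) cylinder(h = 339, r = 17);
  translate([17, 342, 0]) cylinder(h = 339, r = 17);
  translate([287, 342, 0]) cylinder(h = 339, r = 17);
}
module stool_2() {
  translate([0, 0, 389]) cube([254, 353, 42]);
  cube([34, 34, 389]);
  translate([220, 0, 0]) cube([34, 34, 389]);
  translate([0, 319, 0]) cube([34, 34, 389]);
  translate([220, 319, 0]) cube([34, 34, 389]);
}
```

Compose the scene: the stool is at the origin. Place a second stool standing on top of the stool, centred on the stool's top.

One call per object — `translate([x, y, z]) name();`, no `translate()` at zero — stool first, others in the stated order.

stool();
translate([25, 3, 380]) stool_2();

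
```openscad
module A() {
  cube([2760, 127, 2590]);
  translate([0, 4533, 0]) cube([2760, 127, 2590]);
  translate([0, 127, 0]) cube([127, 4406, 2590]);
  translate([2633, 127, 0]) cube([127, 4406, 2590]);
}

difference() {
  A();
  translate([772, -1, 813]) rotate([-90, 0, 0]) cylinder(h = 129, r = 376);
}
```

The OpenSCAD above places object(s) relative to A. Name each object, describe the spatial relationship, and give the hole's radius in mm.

A is a house frame. The house frame has a circular hole through its front wall. The hole's radius is 376 mm.

The subtracted cylinder has r = 376 mm.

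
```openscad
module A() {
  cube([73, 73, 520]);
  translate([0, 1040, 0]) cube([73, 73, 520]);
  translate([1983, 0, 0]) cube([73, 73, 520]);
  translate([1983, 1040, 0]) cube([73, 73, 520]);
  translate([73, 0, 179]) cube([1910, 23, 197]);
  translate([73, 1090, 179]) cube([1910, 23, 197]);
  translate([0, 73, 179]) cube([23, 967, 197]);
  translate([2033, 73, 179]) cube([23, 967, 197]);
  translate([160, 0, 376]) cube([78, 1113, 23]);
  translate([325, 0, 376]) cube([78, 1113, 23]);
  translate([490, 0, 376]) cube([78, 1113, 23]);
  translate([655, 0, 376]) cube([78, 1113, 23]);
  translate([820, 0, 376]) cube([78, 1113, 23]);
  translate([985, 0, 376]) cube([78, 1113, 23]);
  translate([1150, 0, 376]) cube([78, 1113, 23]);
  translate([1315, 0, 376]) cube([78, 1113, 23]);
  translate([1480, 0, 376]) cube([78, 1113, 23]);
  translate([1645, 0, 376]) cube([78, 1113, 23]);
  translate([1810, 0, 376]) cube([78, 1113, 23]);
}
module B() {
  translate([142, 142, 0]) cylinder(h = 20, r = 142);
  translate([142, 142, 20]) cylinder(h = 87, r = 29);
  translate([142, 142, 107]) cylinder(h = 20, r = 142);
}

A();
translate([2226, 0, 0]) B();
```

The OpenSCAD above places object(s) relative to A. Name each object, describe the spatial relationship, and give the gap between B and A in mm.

The spool's nearest face is 170 mm from the bed frame's +x face.

A is a bed frame. B is a spool. The spool is on the floor beside the bed frame on its +x side. The gap between the spool and the bed frame is 170 mm.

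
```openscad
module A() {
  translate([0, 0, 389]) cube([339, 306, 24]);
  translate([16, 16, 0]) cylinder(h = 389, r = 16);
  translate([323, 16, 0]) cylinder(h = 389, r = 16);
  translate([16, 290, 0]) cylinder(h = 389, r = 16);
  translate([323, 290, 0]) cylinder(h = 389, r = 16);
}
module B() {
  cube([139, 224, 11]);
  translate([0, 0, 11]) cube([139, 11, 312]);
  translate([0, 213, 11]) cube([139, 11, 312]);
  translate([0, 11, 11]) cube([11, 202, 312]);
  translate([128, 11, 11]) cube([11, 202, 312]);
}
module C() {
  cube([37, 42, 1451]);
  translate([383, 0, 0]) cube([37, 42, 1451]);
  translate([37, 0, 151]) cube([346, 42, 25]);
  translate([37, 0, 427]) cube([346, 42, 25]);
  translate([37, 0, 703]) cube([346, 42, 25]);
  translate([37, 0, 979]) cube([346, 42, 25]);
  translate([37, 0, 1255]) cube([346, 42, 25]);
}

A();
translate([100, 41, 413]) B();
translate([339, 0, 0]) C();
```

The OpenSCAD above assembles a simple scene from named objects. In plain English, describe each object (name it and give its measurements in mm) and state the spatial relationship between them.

A is a four-legged stool. The seat is 339×306 mm, 24 mm thick, top at z = 413 mm. It stands on four round legs, each 32 mm in diameter, from z = 0 to the seat underside, each leg's axis is inset half a diameter from the nearest pair of seat edges (so the leg's bounding box is flush with the corner).

B is an open-topped rectangular box: outside dimensions 139×224×323 mm, with a uniform wall and base thickness of 11 mm. The base is a full 139×224 slab on the floor; four walls sit on top of the base. The front and back walls (the −y and +y sides) span the full width; the two side walls fit between them.

C is a straight ladder. Two 37×42 mm vertical rails, 1451 mm tall, stand 420 mm apart (outside-to-outside) with their front faces coplanar on the −y side. 5 rungs, each 42 mm deep and 25 mm tall, span between the inner faces of the rails, front faces flush with the rails. The lowest rung's underside is at z = 151 mm and rungs are spaced 276 mm apart (underside to underside).

The open box is on top of the stool, centred. The ladder is against the stool's +x side, with their −y faces flush.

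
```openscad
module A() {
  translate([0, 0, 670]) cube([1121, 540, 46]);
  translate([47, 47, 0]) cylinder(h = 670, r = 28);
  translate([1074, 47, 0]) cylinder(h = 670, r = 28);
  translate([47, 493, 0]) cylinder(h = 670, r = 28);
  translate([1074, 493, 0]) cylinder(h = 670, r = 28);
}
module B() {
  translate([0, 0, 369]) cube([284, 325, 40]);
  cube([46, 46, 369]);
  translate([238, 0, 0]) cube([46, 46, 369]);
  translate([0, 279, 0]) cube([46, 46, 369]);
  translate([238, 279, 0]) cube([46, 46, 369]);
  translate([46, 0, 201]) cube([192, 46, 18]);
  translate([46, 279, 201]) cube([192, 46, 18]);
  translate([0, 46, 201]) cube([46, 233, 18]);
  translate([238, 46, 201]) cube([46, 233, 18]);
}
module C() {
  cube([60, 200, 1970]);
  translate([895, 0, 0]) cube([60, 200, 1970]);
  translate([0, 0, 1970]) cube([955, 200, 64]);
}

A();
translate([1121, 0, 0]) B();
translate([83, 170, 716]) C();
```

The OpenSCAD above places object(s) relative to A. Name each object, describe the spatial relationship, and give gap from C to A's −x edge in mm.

The door frame's min-x is at 83; the table's min-x is 0; gap = 83 mm.

A is a table. B is a stool. C is a door frame. The stool is against the table's +x side, with their −y faces flush. The door frame is on top of the table, centred. The gap from the door frame to the table's −x edge is 83 mm.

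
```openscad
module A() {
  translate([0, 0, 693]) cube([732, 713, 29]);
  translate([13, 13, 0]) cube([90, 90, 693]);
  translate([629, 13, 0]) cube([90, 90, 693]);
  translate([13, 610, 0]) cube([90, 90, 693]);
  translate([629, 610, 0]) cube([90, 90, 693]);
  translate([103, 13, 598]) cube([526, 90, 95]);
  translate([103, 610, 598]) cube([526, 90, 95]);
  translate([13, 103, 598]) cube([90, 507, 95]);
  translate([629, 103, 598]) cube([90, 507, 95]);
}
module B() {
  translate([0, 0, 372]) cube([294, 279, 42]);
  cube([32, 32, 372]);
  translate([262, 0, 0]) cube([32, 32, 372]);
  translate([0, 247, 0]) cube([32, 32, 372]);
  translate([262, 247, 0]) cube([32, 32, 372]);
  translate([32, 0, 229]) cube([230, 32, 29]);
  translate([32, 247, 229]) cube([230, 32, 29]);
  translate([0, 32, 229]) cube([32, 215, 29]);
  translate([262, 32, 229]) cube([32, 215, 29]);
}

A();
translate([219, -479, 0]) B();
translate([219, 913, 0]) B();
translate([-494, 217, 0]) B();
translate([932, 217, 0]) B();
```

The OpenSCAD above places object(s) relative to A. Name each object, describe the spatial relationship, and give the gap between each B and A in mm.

A is a table. B is a stool. Four stools sit around the table at the −y, +y, −x, +x sides. The gap between each stool and the table is 200 mm.

Each stool's nearest face is 200 mm from the table's bounding box.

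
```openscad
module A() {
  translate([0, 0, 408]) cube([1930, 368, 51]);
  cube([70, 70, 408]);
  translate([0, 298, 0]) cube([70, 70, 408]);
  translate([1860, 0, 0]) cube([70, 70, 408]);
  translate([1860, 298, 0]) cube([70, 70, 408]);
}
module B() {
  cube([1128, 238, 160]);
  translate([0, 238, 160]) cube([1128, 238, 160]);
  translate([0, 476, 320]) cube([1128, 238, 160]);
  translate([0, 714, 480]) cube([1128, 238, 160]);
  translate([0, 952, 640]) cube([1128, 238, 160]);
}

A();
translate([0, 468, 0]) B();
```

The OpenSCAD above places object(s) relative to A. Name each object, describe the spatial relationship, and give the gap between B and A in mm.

The staircase's nearest face is 100 mm from the bench's +y face.

A is a bench. B is a staircase. The staircase is on the floor beside the bench on its +y side. The gap between the staircase and the bench is 100 mm.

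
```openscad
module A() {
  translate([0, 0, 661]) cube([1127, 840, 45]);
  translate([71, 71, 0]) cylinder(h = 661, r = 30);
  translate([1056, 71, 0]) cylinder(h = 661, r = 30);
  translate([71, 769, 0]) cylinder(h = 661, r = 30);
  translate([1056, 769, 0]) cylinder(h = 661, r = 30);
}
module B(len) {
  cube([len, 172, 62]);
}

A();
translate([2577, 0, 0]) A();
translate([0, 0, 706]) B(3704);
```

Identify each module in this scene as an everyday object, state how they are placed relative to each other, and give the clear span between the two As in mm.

A is a table. B is a beam. A beam spans the tops of two tables. The clear span between the two tables is 1450 mm.

Second table starts at x = 2577; first ends at x = 1127; clear span = 2577 − 1127 = 1450 mm.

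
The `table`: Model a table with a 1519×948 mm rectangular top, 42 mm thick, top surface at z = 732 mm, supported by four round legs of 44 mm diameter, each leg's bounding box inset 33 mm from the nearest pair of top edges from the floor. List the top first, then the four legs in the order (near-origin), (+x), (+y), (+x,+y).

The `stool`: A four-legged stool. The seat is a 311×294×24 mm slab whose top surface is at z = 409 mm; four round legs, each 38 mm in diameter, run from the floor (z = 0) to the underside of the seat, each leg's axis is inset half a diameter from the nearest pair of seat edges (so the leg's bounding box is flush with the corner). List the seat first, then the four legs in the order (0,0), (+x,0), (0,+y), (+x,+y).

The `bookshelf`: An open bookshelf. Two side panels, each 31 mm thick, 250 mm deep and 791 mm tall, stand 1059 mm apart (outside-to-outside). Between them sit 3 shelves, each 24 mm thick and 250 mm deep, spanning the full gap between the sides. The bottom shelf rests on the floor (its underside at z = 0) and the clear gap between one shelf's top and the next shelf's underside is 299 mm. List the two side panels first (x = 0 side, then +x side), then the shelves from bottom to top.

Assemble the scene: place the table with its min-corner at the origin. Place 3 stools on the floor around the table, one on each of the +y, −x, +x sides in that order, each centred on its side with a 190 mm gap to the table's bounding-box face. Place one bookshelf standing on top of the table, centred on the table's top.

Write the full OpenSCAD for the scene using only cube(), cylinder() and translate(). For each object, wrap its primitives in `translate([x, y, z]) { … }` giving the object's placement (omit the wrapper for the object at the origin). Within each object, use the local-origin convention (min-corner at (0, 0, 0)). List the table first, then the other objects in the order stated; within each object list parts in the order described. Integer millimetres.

translate([0, 0, 690]) cube([1519, 948, 42]);
translate([55, 55, 0]) cylinder(h = 690, r = 22);
translate([1464, 55, 0]) cylinder(h = 690, r = 22);
translate([55, 893, 0]) cylinder(h = 690, r = 22);
translate([1464, 893, 0]) cylinder(h = 690, r = 22);
translate([604, 1138, 0]) {
  translate([0, 0, 385]) cube([311, 294, 24]);
  translate([19, 19, 0]) cylinder(h = 385, r = 19);
  translate([292, 19, 0]) cylinder(h = 385, r = 19);
  translate([19, 275, 0]) cylinder(h = 385, r = 19);
  translate([292, 275, 0]) cylinder(h = 385, r = 19);
}
translate([-501, 327, 0]) {
  translate([0, 0, 385]) cube([311, 294, 24]);
  translate([19, 19, 0]) cylinder(h = 385, r = 19);
  translate([292, 19, 0]) cylinder(h = 385, r = 19);
  translate([19, 275, 0]) cylinder(h = 385, r = 19);
  translate([292, 275, 0]) cylinder(h = 385, r = 19);
}
translate([1709, 327, 0]) {
  translate([0, 0, 385]) cube([311, 294, 24]);
  translate([19, 19, 0]) cylinder(h = 385, r = 19);
  translate([292, 19, 0]) cylinder(h = 385, r = 19);
  translate([19, 275, 0]) cylinder(h = 385, r = 19);
  translate([292, 275, 0]) cylinder(h = 385, r = 19);
}
translate([230, 349, 732]) {
  cube([31, 250, 791]);
  translate([1028, 0, 0]) cube([31, 250, 791]);
  translate([31, 0, 0]) cube([997, 250, 24]);
  translate([31, 0, 323]) cube([997, 250, 24]);
  translate([31, 0, 646]) cube([997, 250, 24]);
}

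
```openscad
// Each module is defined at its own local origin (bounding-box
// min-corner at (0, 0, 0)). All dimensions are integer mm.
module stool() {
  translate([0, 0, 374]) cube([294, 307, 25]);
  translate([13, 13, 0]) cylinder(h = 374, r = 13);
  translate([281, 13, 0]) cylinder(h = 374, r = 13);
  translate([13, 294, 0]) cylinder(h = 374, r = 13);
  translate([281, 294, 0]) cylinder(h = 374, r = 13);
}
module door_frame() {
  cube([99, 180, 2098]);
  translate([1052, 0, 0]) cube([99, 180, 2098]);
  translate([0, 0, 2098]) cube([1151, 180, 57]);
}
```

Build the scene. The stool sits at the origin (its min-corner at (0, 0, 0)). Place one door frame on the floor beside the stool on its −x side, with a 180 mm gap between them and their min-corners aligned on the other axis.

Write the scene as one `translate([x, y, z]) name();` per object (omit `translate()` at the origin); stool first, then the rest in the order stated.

stool();
translate([-1331, 0, 0]) door_frame();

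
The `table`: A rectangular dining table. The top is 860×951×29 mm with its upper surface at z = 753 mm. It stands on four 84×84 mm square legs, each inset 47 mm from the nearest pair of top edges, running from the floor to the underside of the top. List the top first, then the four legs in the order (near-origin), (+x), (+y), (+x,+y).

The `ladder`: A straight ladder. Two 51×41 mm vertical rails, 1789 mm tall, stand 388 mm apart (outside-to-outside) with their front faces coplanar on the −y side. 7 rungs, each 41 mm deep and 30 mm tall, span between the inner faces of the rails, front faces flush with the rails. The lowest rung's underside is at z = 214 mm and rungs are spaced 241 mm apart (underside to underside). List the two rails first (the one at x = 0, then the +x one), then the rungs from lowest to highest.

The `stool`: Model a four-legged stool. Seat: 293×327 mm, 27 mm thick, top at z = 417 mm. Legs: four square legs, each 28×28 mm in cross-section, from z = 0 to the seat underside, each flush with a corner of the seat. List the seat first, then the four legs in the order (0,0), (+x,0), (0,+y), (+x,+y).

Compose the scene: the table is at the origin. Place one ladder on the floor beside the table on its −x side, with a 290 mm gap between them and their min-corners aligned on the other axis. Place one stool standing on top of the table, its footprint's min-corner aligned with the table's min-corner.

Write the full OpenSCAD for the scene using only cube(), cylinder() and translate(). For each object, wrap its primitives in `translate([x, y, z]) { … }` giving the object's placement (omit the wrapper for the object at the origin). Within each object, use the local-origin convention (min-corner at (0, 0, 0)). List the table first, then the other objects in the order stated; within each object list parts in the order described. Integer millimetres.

translate([0, 0, 724]) cube([860, 951, 29]);
translate([47, 47, 0]) cube([84, 84, 724]);
translate([729, 47, 0]) cube([84, 84, 724]);
translate([47, 820, 0]) cube([84, 84, 724]);
translate([729, 820, 0]) cube([84, 84, 724]);
translate([-678, 0, 0]) {
  cube([51, 41, 1789]);
  translate([337, 0, 0]) cube([51, 41, 1789]);
  translate([51, 0, 214]) cube([286, 41, 30]);
  translate([51, 0, 455]) cube([286, 41, 30]);
  translate([51, 0, 696]) cube([286, 41, 30]);
  translate([51, 0, 937]) cube([286, 41, 30]);
  translate([51, 0, 1178]) cube([286, 41, 30]);
  translate([51, 0, 1419]) cube([286, 41, 30]);
  translate([51, 0, 1660]) cube([286, 41, 30]);
}
translate([0, 0, 753]) {
  translate([0, 0, 390]) cube([293, 327, 27]);
  cube([28, 28, 390]);
  translate([265, 0, 0]) cube([28, 28, 390]);
  translate([0, 299, 0]) cube([28, 28, 390]);
  translate([265, 299, 0]) cube([28, 28, 390]);
}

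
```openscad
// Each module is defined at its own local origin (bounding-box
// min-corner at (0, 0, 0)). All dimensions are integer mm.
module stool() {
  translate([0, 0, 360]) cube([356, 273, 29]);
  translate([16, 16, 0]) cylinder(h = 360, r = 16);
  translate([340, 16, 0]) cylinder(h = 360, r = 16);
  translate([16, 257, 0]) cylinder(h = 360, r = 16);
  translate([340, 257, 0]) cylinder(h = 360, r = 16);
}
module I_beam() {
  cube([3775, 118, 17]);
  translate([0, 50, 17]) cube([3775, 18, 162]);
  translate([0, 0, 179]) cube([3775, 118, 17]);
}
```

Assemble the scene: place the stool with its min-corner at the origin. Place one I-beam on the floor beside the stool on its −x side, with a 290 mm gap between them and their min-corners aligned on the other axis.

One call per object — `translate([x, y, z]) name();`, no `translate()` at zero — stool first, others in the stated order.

stool();
translate([-4065, 0, 0]) I_beam();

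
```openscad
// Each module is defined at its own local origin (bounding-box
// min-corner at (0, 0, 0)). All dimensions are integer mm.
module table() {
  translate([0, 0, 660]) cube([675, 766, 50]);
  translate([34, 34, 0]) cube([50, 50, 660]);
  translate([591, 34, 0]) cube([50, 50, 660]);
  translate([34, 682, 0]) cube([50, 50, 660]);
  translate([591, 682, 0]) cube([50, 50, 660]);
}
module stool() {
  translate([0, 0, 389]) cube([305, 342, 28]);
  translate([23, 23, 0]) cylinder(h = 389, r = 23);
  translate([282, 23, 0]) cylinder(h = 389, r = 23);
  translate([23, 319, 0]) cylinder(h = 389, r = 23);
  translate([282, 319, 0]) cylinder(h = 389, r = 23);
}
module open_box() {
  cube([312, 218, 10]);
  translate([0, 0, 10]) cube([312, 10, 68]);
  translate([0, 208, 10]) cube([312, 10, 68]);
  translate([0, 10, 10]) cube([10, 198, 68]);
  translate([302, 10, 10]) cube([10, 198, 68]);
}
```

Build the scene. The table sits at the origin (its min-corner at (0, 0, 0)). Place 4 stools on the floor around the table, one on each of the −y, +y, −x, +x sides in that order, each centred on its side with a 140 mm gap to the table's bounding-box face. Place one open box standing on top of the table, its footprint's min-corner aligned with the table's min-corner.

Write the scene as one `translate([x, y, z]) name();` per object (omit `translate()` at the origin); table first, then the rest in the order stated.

table();
translate([185, -482, 0]) stool();
translate([185, 906, 0]) stool();
translate([-445, 212, 0]) stool();
translate([815, 212, 0]) stool();
translate([0, 0, 710]) open_box();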